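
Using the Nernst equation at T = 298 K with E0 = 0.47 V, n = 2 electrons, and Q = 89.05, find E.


E = E0 - (RT/nF) * ln(Q)
E = 0.47 - (8.314 * 298 / (2 * 96485)) * ln(89.05)
E = 0.4124 V

0.4124 V


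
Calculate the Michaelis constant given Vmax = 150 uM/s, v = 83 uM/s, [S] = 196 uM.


Km = [S] * (Vmax - v) / v
Km = 196 * (150 - 83) / 83
Km = 158.2169 uM

158.2169 uM


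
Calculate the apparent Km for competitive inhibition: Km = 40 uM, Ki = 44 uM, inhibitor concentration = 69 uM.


Km_app = Km * (1 + [I]/Ki)
Km_app = 40 * (1 + 69/44)
Km_app = 102.7273 uM

102.7273 uM


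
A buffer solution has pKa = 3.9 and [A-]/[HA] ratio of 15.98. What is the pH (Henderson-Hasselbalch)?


pH = pKa + log10([A-]/[HA])
pH = 3.9 + log10(15.98)
pH = 5.1036

5.1036


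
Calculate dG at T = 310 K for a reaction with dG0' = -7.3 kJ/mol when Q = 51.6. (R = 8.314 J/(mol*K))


dG = dG0' + RT * ln(Q) / 1000
dG = -7.3 + 8.314 * 310 * ln(51.6) / 1000
dG = 2.8638 kJ/mol

2.8638 kJ/mol


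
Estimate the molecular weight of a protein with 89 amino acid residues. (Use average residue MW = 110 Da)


MW = n_residues * 110 Da
MW = 89 * 110
MW = 9790 Da

9790 Da


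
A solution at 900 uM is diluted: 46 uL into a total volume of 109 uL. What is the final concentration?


C2 = C1 * V1 / V2
C2 = 900 * 46 / 109
C2 = 379.8165 uM

379.8165 uM


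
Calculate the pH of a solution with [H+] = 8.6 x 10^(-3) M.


pH = -log10([H+])
pH = -log10(8.6 x 10^(-3))
pH = 2.0655

2.0655


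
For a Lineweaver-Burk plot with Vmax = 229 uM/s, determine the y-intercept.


y-intercept = 1/Vmax
= 1/229
= 0.0044 s/uM

0.0044 s/uM


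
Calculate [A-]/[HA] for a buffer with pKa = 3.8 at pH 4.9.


[A-]/[HA] = 10^(pH - pKa)
= 10^(4.9 - 3.8)
= 12.5893

12.5893


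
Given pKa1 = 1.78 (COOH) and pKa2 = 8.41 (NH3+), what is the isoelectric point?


pI = (pKa1 + pKa2) / 2
pI = (1.78 + 8.41) / 2
pI = 5.095

5.095


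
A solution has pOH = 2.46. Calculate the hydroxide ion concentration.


[OH-] = 10^(-pOH)
[OH-] = 10^(-2.46)
[OH-] = 0.0035 M

0.0035 M


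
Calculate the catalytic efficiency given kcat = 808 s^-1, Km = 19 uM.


Catalytic efficiency = kcat / Km
= 808 / 19
= 42.5263 uM^-1*s^-1

42.5263 uM^-1*s^-1


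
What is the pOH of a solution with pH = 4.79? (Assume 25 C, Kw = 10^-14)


pOH = 14 - pH
pOH = 14 - 4.79
pOH = 9.21

9.21


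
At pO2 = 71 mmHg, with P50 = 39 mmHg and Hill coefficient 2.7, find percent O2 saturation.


Y = pO2^n / (P50^n + pO2^n)
Y = 71^2.7 / (39^2.7 + 71^2.7)
Y = 83.45%

83.45%


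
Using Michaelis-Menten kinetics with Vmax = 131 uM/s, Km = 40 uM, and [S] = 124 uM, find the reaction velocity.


v = Vmax * [S] / (Km + [S])
v = 131 * 124 / (40 + 124)
v = 99.0488 uM/s

99.0488 uM/s


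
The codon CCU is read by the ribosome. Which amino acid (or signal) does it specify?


Standard genetic code lookup.
Codon CCU -> Pro

Pro


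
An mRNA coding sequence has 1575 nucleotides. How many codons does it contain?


codons = nucleotides / 3
codons = 1575 / 3 = 525

525


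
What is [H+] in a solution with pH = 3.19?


[H+] = 10^(-pH)
[H+] = 10^(-3.19)
[H+] = 6.457e-04 M

6.457e-04 M


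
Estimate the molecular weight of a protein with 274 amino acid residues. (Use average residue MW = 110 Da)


MW = n_residues * 110 Da
MW = 274 * 110
MW = 30140 Da

30140 Da


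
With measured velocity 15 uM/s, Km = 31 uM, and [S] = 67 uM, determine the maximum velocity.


Vmax = v * (Km + [S]) / [S]
Vmax = 15 * (31 + 67) / 67
Vmax = 21.9403 uM/s

21.9403 uM/s


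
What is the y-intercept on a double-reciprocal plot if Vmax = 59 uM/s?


y-intercept = 1/Vmax
= 1/59
= 0.0169 s/uM

0.0169 s/uM


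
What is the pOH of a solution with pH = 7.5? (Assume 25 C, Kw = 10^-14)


pOH = 14 - pH
pOH = 14 - 7.5
pOH = 6.5

6.5


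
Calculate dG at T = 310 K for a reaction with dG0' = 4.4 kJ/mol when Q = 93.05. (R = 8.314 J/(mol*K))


dG = dG0' + RT * ln(Q) / 1000
dG = 4.4 + 8.314 * 310 * ln(93.05) / 1000
dG = 16.0834 kJ/mol

16.0834 kJ/mol


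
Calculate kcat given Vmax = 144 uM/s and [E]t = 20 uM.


kcat = Vmax / [E]t
kcat = 144 / 20
kcat = 7.2 s^-1

7.2 s^-1


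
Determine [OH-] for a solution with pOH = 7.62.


[OH-] = 10^(-pOH)
[OH-] = 10^(-7.62)
[OH-] = 2.399e-08 M

2.399e-08 M


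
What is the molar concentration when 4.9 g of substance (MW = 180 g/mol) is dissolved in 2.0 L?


C = (mass / MW) / volume
C = (4.9 / 180) / 2.0
C = 0.0136 M

0.0136 M


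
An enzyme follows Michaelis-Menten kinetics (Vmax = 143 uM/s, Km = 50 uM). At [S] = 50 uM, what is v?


v = Vmax * [S] / (Km + [S])
v = 143 * 50 / (50 + 50)
v = 71.5 uM/s

71.5 uM/s


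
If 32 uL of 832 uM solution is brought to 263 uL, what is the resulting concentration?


C2 = C1 * V1 / V2
C2 = 832 * 32 / 263
C2 = 101.2319 uM

101.2319 uM


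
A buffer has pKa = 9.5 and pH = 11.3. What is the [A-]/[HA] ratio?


[A-]/[HA] = 10^(pH - pKa)
= 10^(11.3 - 9.5)
= 63.0957

63.0957


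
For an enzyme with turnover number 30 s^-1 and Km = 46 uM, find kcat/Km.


Catalytic efficiency = kcat / Km
= 30 / 46
= 0.6522 uM^-1*s^-1

0.6522 uM^-1*s^-1


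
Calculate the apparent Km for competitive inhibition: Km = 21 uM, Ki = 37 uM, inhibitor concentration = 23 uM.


Km_app = Km * (1 + [I]/Ki)
Km_app = 21 * (1 + 23/37)
Km_app = 34.0541 uM

34.0541 uM


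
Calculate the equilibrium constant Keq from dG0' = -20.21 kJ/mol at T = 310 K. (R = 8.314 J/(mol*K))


Keq = exp(-dG0 * 1000 / (R * T))
Keq = exp(-(-20.21) * 1000 / (8.314 * 310))
Keq = 2543.8091

2543.8091


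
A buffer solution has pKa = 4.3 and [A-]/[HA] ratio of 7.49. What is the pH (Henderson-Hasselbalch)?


pH = pKa + log10([A-]/[HA])
pH = 4.3 + log10(7.49)
pH = 5.1745

5.1745


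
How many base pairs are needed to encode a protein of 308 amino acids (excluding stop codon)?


Each amino acid = 1 codon = 3 bp
bp = 308 * 3 = 924 bp

924 bp


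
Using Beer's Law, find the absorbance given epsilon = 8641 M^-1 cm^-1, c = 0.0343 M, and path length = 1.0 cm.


A = epsilon * c * l
A = 8641 * 0.0343 * 1.0
A = 296.3863

296.3863


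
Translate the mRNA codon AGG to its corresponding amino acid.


Standard genetic code lookup.
Codon AGG -> Arg

Arg


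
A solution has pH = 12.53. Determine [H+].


[H+] = 10^(-pH)
[H+] = 10^(-12.53)
[H+] = 2.951e-13 M

2.951e-13 M


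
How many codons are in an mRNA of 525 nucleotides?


codons = nucleotides / 3
codons = 525 / 3 = 175

175


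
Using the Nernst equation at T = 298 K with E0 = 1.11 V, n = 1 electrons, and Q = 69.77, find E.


E = E0 - (RT/nF) * ln(Q)
E = 1.11 - (8.314 * 298 / (1 * 96485)) * ln(69.77)
E = 1.001 V

1.001 V


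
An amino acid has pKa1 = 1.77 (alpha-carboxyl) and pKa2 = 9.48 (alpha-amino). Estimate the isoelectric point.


pI = (pKa1 + pKa2) / 2
pI = (1.77 + 9.48) / 2
pI = 5.625

5.625


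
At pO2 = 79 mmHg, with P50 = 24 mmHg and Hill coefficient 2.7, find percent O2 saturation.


Y = pO2^n / (P50^n + pO2^n)
Y = 79^2.7 / (24^2.7 + 79^2.7)
Y = 96.15%

96.15%


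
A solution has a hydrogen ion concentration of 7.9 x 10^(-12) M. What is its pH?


pH = -log10([H+])
pH = -log10(7.9 x 10^(-12))
pH = 11.1024

11.1024


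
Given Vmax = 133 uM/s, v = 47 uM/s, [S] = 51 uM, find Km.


Km = [S] * (Vmax - v) / v
Km = 51 * (133 - 47) / 47
Km = 93.3191 uM

93.3191 uM


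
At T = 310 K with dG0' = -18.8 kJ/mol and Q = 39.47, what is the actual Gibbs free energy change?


dG = dG0' + RT * ln(Q) / 1000
dG = -18.8 + 8.314 * 310 * ln(39.47) / 1000
dG = -9.3269 kJ/mol

-9.3269 kJ/mol


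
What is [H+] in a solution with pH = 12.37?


[H+] = 10^(-pH)
[H+] = 10^(-12.37)
[H+] = 4.266e-13 M

4.266e-13 M


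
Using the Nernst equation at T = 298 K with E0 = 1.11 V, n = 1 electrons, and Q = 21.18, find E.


E = E0 - (RT/nF) * ln(Q)
E = 1.11 - (8.314 * 298 / (1 * 96485)) * ln(21.18)
E = 1.0316 V

1.0316 V


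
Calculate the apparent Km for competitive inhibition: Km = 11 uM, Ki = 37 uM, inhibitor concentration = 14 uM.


Km_app = Km * (1 + [I]/Ki)
Km_app = 11 * (1 + 14/37)
Km_app = 15.1622 uM

15.1622 uM


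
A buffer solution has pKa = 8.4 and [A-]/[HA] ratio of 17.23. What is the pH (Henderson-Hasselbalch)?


pH = pKa + log10([A-]/[HA])
pH = 8.4 + log10(17.23)
pH = 9.6363

9.6363


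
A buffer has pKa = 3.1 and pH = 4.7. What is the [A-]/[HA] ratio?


[A-]/[HA] = 10^(pH - pKa)
= 10^(4.7 - 3.1)
= 39.8107

39.8107


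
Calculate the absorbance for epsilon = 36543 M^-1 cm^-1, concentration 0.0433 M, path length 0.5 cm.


A = epsilon * c * l
A = 36543 * 0.0433 * 0.5
A = 791.1559

791.1559


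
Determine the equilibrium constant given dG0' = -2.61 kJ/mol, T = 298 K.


Keq = exp(-dG0 * 1000 / (R * T))
Keq = exp(-(-2.61) * 1000 / (8.314 * 298))
Keq = 2.8675

2.8675


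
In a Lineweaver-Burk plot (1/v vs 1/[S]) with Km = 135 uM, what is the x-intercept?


x-intercept = -1/Km
= -1/135
= -0.0074 1/uM

-0.0074 1/uM


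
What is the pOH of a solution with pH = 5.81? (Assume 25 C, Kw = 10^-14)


pOH = 14 - pH
pOH = 14 - 5.81
pOH = 8.19

8.19


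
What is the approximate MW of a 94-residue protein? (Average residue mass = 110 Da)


MW = n_residues * 110 Da
MW = 94 * 110
MW = 10340 Da

10340 Da


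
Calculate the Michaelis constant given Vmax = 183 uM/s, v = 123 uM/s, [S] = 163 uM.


Km = [S] * (Vmax - v) / v
Km = 163 * (183 - 123) / 123
Km = 79.5122 uM

79.5122 uM


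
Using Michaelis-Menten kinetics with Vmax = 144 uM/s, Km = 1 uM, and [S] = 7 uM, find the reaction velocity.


v = Vmax * [S] / (Km + [S])
v = 144 * 7 / (1 + 7)
v = 126.0 uM/s

126.0 uM/s


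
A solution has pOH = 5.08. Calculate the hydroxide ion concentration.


[OH-] = 10^(-pOH)
[OH-] = 10^(-5.08)
[OH-] = 8.318e-06 M

8.318e-06 M


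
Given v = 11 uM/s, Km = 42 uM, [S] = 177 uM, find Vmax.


Vmax = v * (Km + [S]) / [S]
Vmax = 11 * (42 + 177) / 177
Vmax = 13.6102 uM/s

13.6102 uM/s


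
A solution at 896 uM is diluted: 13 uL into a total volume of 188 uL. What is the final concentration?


C2 = C1 * V1 / V2
C2 = 896 * 13 / 188
C2 = 61.9574 uM

61.9574 uM


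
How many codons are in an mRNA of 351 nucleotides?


codons = nucleotides / 3
codons = 351 / 3 = 117

117


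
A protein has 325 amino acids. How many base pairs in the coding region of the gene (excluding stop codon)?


Each amino acid = 1 codon = 3 bp
bp = 325 * 3 = 975 bp

975 bp


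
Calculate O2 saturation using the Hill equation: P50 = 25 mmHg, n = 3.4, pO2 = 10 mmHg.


Y = pO2^n / (P50^n + pO2^n)
Y = 10^3.4 / (25^3.4 + 10^3.4)
Y = 4.25%

4.25%


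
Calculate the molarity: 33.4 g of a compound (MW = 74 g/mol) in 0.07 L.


C = (mass / MW) / volume
C = (33.4 / 74) / 0.07
C = 6.4479 M

6.4479 M


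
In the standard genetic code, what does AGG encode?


Standard genetic code lookup.
Codon AGG -> Arg

Arg


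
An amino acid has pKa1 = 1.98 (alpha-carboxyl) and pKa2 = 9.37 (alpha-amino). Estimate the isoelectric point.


pI = (pKa1 + pKa2) / 2
pI = (1.98 + 9.37) / 2
pI = 5.675

5.675


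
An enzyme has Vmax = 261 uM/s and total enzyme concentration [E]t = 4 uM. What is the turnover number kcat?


kcat = Vmax / [E]t
kcat = 261 / 4
kcat = 65.25 s^-1

65.25 s^-1


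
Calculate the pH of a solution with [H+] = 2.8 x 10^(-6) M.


pH = -log10([H+])
pH = -log10(2.8 x 10^(-6))
pH = 5.5528

5.5528


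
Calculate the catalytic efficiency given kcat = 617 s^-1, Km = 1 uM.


Catalytic efficiency = kcat / Km
= 617 / 1
= 617.0 uM^-1*s^-1

617.0 uM^-1*s^-1


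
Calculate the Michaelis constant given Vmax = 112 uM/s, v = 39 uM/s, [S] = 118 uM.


Km = [S] * (Vmax - v) / v
Km = 118 * (112 - 39) / 39
Km = 220.8718 uM

220.8718 uM


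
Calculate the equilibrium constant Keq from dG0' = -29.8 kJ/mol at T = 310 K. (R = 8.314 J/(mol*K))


Keq = exp(-dG0 * 1000 / (R * T))
Keq = exp(-(-29.8) * 1000 / (8.314 * 310))
Keq = 105062.2622

105062.2622


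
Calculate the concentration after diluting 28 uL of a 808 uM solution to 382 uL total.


C2 = C1 * V1 / V2
C2 = 808 * 28 / 382
C2 = 59.2251 uM

59.2251 uM


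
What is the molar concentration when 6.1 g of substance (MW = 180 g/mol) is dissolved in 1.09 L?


C = (mass / MW) / volume
C = (6.1 / 180) / 1.09
C = 0.0311 M

0.0311 M


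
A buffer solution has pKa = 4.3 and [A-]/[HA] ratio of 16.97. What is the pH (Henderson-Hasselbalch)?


pH = pKa + log10([A-]/[HA])
pH = 4.3 + log10(16.97)
pH = 5.5297

5.5297


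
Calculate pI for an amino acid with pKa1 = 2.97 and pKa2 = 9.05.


pI = (pKa1 + pKa2) / 2
pI = (2.97 + 9.05) / 2
pI = 6.01

6.01


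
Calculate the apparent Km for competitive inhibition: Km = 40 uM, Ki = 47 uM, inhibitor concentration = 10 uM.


Km_app = Km * (1 + [I]/Ki)
Km_app = 40 * (1 + 10/47)
Km_app = 48.5106 uM

48.5106 uM


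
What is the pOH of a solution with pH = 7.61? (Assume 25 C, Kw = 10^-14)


pOH = 14 - pH
pOH = 14 - 7.61
pOH = 6.39

6.39


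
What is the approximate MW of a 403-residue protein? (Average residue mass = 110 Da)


MW = n_residues * 110 Da
MW = 403 * 110
MW = 44330 Da

44330 Da


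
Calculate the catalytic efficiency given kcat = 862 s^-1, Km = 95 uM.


Catalytic efficiency = kcat / Km
= 862 / 95
= 9.0737 uM^-1*s^-1

9.0737 uM^-1*s^-1


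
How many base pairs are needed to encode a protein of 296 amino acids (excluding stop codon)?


Each amino acid = 1 codon = 3 bp
bp = 296 * 3 = 888 bp

888 bp


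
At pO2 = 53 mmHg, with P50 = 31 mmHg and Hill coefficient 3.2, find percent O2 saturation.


Y = pO2^n / (P50^n + pO2^n)
Y = 53^3.2 / (31^3.2 + 53^3.2)
Y = 84.76%

84.76%


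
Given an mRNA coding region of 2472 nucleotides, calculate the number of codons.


codons = nucleotides / 3
codons = 2472 / 3 = 824

824


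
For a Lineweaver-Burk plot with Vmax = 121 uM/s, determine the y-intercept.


y-intercept = 1/Vmax
= 1/121
= 0.0083 s/uM

0.0083 s/uM


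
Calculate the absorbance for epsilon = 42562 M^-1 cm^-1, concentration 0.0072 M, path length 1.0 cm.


A = epsilon * c * l
A = 42562 * 0.0072 * 1.0
A = 306.4464

306.4464


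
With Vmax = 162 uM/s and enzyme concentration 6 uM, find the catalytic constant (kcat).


kcat = Vmax / [E]t
kcat = 162 / 6
kcat = 27.0 s^-1

27.0 s^-1


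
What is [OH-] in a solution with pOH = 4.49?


[OH-] = 10^(-pOH)
[OH-] = 10^(-4.49)
[OH-] = 3.236e-05 M

3.236e-05 M


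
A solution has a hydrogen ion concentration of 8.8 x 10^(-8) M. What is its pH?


pH = -log10([H+])
pH = -log10(8.8 x 10^(-8))
pH = 7.0555

7.0555


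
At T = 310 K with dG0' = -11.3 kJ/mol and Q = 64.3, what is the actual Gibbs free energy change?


dG = dG0' + RT * ln(Q) / 1000
dG = -11.3 + 8.314 * 310 * ln(64.3) / 1000
dG = -0.5691 kJ/mol

-0.5691 kJ/mol


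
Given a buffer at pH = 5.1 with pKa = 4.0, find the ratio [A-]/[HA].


[A-]/[HA] = 10^(pH - pKa)
= 10^(5.1 - 4.0)
= 12.5893

12.5893


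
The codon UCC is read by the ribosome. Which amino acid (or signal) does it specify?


Standard genetic code lookup.
Codon UCC -> Ser

Ser


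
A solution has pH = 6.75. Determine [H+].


[H+] = 10^(-pH)
[H+] = 10^(-6.75)
[H+] = 1.778e-07 M

1.778e-07 M


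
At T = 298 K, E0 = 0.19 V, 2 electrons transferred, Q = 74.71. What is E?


E = E0 - (RT/nF) * ln(Q)
E = 0.19 - (8.314 * 298 / (2 * 96485)) * ln(74.71)
E = 0.1346 V

0.1346 V


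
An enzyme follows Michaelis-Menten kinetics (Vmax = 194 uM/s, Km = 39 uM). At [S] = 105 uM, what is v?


v = Vmax * [S] / (Km + [S])
v = 194 * 105 / (39 + 105)
v = 141.4583 uM/s

141.4583 uM/s


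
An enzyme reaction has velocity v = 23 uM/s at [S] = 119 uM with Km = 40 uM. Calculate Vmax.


Vmax = v * (Km + [S]) / [S]
Vmax = 23 * (40 + 119) / 119
Vmax = 30.7311 uM/s

30.7311 uM/s


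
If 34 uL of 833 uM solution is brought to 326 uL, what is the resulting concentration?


C2 = C1 * V1 / V2
C2 = 833 * 34 / 326
C2 = 86.8773 uM

86.8773 uM


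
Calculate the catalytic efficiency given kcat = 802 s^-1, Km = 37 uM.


Catalytic efficiency = kcat / Km
= 802 / 37
= 21.6757 uM^-1*s^-1

21.6757 uM^-1*s^-1


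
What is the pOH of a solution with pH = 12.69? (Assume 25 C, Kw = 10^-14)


pOH = 14 - pH
pOH = 14 - 12.69
pOH = 1.31

1.31


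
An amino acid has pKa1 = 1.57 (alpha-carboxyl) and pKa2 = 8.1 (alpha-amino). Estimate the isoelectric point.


pI = (pKa1 + pKa2) / 2
pI = (1.57 + 8.1) / 2
pI = 4.835

4.835


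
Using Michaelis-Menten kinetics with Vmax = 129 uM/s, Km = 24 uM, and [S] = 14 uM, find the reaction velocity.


v = Vmax * [S] / (Km + [S])
v = 129 * 14 / (24 + 14)
v = 47.5263 uM/s

47.5263 uM/s


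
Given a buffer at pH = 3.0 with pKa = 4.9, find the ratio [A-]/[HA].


[A-]/[HA] = 10^(pH - pKa)
= 10^(3.0 - 4.9)
= 0.0126

0.0126


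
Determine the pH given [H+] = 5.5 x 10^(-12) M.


pH = -log10([H+])
pH = -log10(5.5 x 10^(-12))
pH = 11.2596

11.2596


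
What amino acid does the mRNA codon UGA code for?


Standard genetic code lookup.
Codon UGA -> Stop

Stop


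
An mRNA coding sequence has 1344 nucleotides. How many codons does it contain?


codons = nucleotides / 3
codons = 1344 / 3 = 448

448


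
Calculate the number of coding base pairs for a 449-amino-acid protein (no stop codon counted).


Each amino acid = 1 codon = 3 bp
bp = 449 * 3 = 1347 bp

1347 bp


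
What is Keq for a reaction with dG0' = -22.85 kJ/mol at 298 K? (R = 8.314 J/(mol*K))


Keq = exp(-dG0 * 1000 / (R * T))
Keq = exp(-(-22.85) * 1000 / (8.314 * 298))
Keq = 10124.7585

10124.7585


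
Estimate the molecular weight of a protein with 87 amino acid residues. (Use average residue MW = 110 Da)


MW = n_residues * 110 Da
MW = 87 * 110
MW = 9570 Da

9570 Da


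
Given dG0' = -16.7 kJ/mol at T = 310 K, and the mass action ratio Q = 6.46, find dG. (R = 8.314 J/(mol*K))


dG = dG0' + RT * ln(Q) / 1000
dG = -16.7 + 8.314 * 310 * ln(6.46) / 1000
dG = -11.8916 kJ/mol

-11.8916 kJ/mol


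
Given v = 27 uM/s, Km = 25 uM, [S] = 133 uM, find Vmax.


Vmax = v * (Km + [S]) / [S]
Vmax = 27 * (25 + 133) / 133
Vmax = 32.0752 uM/s

32.0752 uM/s


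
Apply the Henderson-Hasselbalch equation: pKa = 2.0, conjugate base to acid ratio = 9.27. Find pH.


pH = pKa + log10([A-]/[HA])
pH = 2.0 + log10(9.27)
pH = 2.9671

2.9671


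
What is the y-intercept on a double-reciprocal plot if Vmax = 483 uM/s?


y-intercept = 1/Vmax
= 1/483
= 0.0021 s/uM

0.0021 s/uM


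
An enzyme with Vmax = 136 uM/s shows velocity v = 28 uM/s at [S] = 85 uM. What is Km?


Km = [S] * (Vmax - v) / v
Km = 85 * (136 - 28) / 28
Km = 327.8571 uM

327.8571 uM


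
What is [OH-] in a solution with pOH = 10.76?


[OH-] = 10^(-pOH)
[OH-] = 10^(-10.76)
[OH-] = 1.738e-11 M

1.738e-11 M


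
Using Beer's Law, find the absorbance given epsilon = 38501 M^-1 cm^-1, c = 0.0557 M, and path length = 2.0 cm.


A = epsilon * c * l
A = 38501 * 0.0557 * 2.0
A = 4289.0114

4289.0114


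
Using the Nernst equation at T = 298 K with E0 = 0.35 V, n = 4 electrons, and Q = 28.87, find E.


E = E0 - (RT/nF) * ln(Q)
E = 0.35 - (8.314 * 298 / (4 * 96485)) * ln(28.87)
E = 0.3284 V

0.3284 V


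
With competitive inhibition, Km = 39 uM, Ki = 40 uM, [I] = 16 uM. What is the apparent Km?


Km_app = Km * (1 + [I]/Ki)
Km_app = 39 * (1 + 16/40)
Km_app = 54.6 uM

54.6 uM


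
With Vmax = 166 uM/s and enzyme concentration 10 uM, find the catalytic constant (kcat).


kcat = Vmax / [E]t
kcat = 166 / 10
kcat = 16.6 s^-1

16.6 s^-1


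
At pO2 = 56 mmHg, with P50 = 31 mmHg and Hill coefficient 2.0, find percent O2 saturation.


Y = pO2^n / (P50^n + pO2^n)
Y = 56^2.0 / (31^2.0 + 56^2.0)
Y = 76.54%

76.54%


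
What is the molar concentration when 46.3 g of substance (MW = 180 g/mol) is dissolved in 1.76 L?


C = (mass / MW) / volume
C = (46.3 / 180) / 1.76
C = 0.1461 M

0.1461 M


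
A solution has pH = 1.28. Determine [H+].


[H+] = 10^(-pH)
[H+] = 10^(-1.28)
[H+] = 0.0525 M

0.0525 M


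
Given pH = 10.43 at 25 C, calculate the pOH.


pOH = 14 - pH
pOH = 14 - 10.43
pOH = 3.57

3.57


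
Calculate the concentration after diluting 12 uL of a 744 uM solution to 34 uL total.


C2 = C1 * V1 / V2
C2 = 744 * 12 / 34
C2 = 262.5882 uM

262.5882 uM


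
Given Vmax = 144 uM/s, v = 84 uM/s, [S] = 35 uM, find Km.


Km = [S] * (Vmax - v) / v
Km = 35 * (144 - 84) / 84
Km = 25.0 uM

25.0 uM


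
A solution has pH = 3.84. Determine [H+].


[H+] = 10^(-pH)
[H+] = 10^(-3.84)
[H+] = 1.445e-04 M

1.445e-04 M


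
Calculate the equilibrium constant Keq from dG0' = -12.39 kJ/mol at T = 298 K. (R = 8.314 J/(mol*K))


Keq = exp(-dG0 * 1000 / (R * T))
Keq = exp(-(-12.39) * 1000 / (8.314 * 298))
Keq = 148.5414

148.5414


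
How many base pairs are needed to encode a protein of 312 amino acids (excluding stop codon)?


Each amino acid = 1 codon = 3 bp
bp = 312 * 3 = 936 bp

936 bp


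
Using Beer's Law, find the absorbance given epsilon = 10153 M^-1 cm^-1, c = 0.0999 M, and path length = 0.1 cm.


A = epsilon * c * l
A = 10153 * 0.0999 * 0.1
A = 101.4285

101.4285


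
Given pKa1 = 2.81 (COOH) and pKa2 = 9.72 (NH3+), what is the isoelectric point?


pI = (pKa1 + pKa2) / 2
pI = (2.81 + 9.72) / 2
pI = 6.265

6.265


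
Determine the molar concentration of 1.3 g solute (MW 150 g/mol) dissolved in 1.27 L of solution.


C = (mass / MW) / volume
C = (1.3 / 150) / 1.27
C = 0.0068 M

0.0068 M


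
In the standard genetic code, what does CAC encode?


Standard genetic code lookup.
Codon CAC -> His

His


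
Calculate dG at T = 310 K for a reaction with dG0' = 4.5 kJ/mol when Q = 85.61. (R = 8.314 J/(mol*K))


dG = dG0' + RT * ln(Q) / 1000
dG = 4.5 + 8.314 * 310 * ln(85.61) / 1000
dG = 15.9687 kJ/mol

15.9687 kJ/mol


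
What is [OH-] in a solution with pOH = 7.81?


[OH-] = 10^(-pOH)
[OH-] = 10^(-7.81)
[OH-] = 1.549e-08 M

1.549e-08 M


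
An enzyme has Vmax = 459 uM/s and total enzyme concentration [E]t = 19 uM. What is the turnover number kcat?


kcat = Vmax / [E]t
kcat = 459 / 19
kcat = 24.1579 s^-1

24.1579 s^-1


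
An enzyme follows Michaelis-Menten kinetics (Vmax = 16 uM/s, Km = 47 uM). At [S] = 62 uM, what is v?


v = Vmax * [S] / (Km + [S])
v = 16 * 62 / (47 + 62)
v = 9.1009 uM/s

9.1009 uM/s


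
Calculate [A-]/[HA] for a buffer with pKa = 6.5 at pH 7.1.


[A-]/[HA] = 10^(pH - pKa)
= 10^(7.1 - 6.5)
= 3.9811

3.9811


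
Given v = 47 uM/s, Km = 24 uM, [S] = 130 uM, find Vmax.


Vmax = v * (Km + [S]) / [S]
Vmax = 47 * (24 + 130) / 130
Vmax = 55.6769 uM/s

55.6769 uM/s


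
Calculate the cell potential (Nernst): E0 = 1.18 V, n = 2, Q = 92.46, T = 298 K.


E = E0 - (RT/nF) * ln(Q)
E = 1.18 - (8.314 * 298 / (2 * 96485)) * ln(92.46)
E = 1.1219 V

1.1219 V


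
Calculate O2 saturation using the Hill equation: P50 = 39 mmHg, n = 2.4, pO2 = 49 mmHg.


Y = pO2^n / (P50^n + pO2^n)
Y = 49^2.4 / (39^2.4 + 49^2.4)
Y = 63.36%

63.36%


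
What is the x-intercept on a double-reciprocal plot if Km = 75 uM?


x-intercept = -1/Km
= -1/75
= -0.0133 1/uM

-0.0133 1/uM


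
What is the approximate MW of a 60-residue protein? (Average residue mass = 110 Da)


MW = n_residues * 110 Da
MW = 60 * 110
MW = 6600 Da

6600 Da


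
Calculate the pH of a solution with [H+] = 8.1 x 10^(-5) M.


pH = -log10([H+])
pH = -log10(8.1 x 10^(-5))
pH = 4.0915

4.0915


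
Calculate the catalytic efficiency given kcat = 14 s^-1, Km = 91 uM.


Catalytic efficiency = kcat / Km
= 14 / 91
= 0.1538 uM^-1*s^-1

0.1538 uM^-1*s^-1


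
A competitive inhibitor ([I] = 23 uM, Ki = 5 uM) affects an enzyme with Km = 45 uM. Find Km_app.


Km_app = Km * (1 + [I]/Ki)
Km_app = 45 * (1 + 23/5)
Km_app = 252.0 uM

252.0 uM


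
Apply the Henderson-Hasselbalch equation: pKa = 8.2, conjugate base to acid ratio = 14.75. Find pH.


pH = pKa + log10([A-]/[HA])
pH = 8.2 + log10(14.75)
pH = 9.3688

9.3688


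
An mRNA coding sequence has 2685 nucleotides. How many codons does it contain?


codons = nucleotides / 3
codons = 2685 / 3 = 895

895


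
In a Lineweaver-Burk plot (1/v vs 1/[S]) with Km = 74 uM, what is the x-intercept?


x-intercept = -1/Km
= -1/74
= -0.0135 1/uM

-0.0135 1/uM


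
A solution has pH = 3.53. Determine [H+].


[H+] = 10^(-pH)
[H+] = 10^(-3.53)
[H+] = 2.951e-04 M

2.951e-04 M


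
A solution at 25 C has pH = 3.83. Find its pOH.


pOH = 14 - pH
pOH = 14 - 3.83
pOH = 10.17

10.17


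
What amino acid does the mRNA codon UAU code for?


Standard genetic code lookup.
Codon UAU -> Tyr

Tyr


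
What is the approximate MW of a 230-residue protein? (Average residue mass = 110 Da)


MW = n_residues * 110 Da
MW = 230 * 110
MW = 25300 Da

25300 Da


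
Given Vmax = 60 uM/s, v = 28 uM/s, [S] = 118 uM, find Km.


Km = [S] * (Vmax - v) / v
Km = 118 * (60 - 28) / 28
Km = 134.8571 uM

134.8571 uM


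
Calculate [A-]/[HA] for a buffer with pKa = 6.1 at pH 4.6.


[A-]/[HA] = 10^(pH - pKa)
= 10^(4.6 - 6.1)
= 0.0316

0.0316


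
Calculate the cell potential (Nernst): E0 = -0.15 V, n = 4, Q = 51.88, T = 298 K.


E = E0 - (RT/nF) * ln(Q)
E = -0.15 - (8.314 * 298 / (4 * 96485)) * ln(51.88)
E = -0.1754 V

-0.1754 V


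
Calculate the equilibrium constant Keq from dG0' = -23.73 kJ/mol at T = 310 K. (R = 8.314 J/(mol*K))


Keq = exp(-dG0 * 1000 / (R * T))
Keq = exp(-(-23.73) * 1000 / (8.314 * 310))
Keq = 9968.3174

9968.3174


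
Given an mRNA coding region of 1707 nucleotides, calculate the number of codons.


codons = nucleotides / 3
codons = 1707 / 3 = 569

569


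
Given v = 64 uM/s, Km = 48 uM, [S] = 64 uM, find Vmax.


Vmax = v * (Km + [S]) / [S]
Vmax = 64 * (48 + 64) / 64
Vmax = 112.0 uM/s

112.0 uM/s


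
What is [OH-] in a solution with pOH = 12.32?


[OH-] = 10^(-pOH)
[OH-] = 10^(-12.32)
[OH-] = 4.786e-13 M

4.786e-13 M


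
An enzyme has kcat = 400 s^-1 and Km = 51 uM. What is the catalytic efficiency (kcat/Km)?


Catalytic efficiency = kcat / Km
= 400 / 51
= 7.8431 uM^-1*s^-1

7.8431 uM^-1*s^-1


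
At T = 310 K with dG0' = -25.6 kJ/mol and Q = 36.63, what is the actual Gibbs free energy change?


dG = dG0' + RT * ln(Q) / 1000
dG = -25.6 + 8.314 * 310 * ln(36.63) / 1000
dG = -16.3193 kJ/mol

-16.3193 kJ/mol


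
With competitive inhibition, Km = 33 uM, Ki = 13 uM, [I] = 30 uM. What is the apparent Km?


Km_app = Km * (1 + [I]/Ki)
Km_app = 33 * (1 + 30/13)
Km_app = 109.1538 uM

109.1538 uM


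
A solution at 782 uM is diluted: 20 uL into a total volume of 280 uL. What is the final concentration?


C2 = C1 * V1 / V2
C2 = 782 * 20 / 280
C2 = 55.8571 uM

55.8571 uM


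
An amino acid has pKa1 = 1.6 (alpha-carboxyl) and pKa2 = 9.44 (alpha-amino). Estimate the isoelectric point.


pI = (pKa1 + pKa2) / 2
pI = (1.6 + 9.44) / 2
pI = 5.52

5.52


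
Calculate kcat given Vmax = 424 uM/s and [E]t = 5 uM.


kcat = Vmax / [E]t
kcat = 424 / 5
kcat = 84.8 s^-1

84.8 s^-1


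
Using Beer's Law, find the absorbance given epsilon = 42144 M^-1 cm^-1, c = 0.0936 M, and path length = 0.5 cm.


A = epsilon * c * l
A = 42144 * 0.0936 * 0.5
A = 1972.3392

1972.3392


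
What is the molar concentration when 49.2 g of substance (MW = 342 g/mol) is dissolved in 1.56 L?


C = (mass / MW) / volume
C = (49.2 / 342) / 1.56
C = 0.0922 M

0.0922 M


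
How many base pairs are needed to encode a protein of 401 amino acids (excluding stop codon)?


Each amino acid = 1 codon = 3 bp
bp = 401 * 3 = 1203 bp

1203 bp


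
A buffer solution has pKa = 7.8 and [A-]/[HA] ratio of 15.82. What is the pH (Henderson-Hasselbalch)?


pH = pKa + log10([A-]/[HA])
pH = 7.8 + log10(15.82)
pH = 8.9992

8.9992


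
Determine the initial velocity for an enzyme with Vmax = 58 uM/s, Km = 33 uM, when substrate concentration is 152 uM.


v = Vmax * [S] / (Km + [S])
v = 58 * 152 / (33 + 152)
v = 47.6541 uM/s

47.6541 uM/s


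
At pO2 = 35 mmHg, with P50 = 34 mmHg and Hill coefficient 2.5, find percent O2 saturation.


Y = pO2^n / (P50^n + pO2^n)
Y = 35^2.5 / (34^2.5 + 35^2.5)
Y = 51.81%

51.81%


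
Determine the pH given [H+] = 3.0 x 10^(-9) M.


pH = -log10([H+])
pH = -log10(3.0 x 10^(-9))
pH = 8.5229

8.5229


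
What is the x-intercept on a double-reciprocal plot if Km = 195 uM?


x-intercept = -1/Km
= -1/195
= -0.0051 1/uM

-0.0051 1/uM


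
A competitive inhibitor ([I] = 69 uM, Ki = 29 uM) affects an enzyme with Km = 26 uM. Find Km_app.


Km_app = Km * (1 + [I]/Ki)
Km_app = 26 * (1 + 69/29)
Km_app = 87.8621 uM

87.8621 uM


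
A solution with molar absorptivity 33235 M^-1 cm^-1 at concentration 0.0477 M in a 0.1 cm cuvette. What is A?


A = epsilon * c * l
A = 33235 * 0.0477 * 0.1
A = 158.531

158.531


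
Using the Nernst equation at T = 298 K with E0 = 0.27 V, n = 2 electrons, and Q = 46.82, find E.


E = E0 - (RT/nF) * ln(Q)
E = 0.27 - (8.314 * 298 / (2 * 96485)) * ln(46.82)
E = 0.2206 V

0.2206 V


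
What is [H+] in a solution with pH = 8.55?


[H+] = 10^(-pH)
[H+] = 10^(-8.55)
[H+] = 2.818e-09 M

2.818e-09 M


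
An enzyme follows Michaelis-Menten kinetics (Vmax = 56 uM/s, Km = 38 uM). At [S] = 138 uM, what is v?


v = Vmax * [S] / (Km + [S])
v = 56 * 138 / (38 + 138)
v = 43.9091 uM/s

43.9091 uM/s


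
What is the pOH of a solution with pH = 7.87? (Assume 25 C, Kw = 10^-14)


pOH = 14 - pH
pOH = 14 - 7.87
pOH = 6.13

6.13


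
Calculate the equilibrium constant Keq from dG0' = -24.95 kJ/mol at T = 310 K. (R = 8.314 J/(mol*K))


Keq = exp(-dG0 * 1000 / (R * T))
Keq = exp(-(-24.95) * 1000 / (8.314 * 310))
Keq = 16002.8695

16002.8695


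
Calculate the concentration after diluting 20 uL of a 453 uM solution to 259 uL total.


C2 = C1 * V1 / V2
C2 = 453 * 20 / 259
C2 = 34.9807 uM

34.9807 uM


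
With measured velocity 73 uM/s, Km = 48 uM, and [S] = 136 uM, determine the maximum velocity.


Vmax = v * (Km + [S]) / [S]
Vmax = 73 * (48 + 136) / 136
Vmax = 98.7647 uM/s

98.7647 uM/s


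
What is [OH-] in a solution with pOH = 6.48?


[OH-] = 10^(-pOH)
[OH-] = 10^(-6.48)
[OH-] = 3.311e-07 M

3.311e-07 M


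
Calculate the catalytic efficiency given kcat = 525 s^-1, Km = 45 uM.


Catalytic efficiency = kcat / Km
= 525 / 45
= 11.6667 uM^-1*s^-1

11.6667 uM^-1*s^-1


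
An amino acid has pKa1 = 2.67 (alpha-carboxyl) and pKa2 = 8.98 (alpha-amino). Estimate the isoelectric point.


pI = (pKa1 + pKa2) / 2
pI = (2.67 + 8.98) / 2
pI = 5.825

5.825


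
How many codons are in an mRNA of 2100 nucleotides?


codons = nucleotides / 3
codons = 2100 / 3 = 700

700


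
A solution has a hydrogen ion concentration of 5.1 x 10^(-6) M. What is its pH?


pH = -log10([H+])
pH = -log10(5.1 x 10^(-6))
pH = 5.2924

5.2924


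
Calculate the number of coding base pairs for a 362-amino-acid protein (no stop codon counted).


Each amino acid = 1 codon = 3 bp
bp = 362 * 3 = 1086 bp

1086 bp


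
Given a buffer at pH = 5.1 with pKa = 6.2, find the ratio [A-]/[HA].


[A-]/[HA] = 10^(pH - pKa)
= 10^(5.1 - 6.2)
= 0.0794

0.0794


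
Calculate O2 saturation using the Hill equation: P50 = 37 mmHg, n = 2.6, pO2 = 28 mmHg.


Y = pO2^n / (P50^n + pO2^n)
Y = 28^2.6 / (37^2.6 + 28^2.6)
Y = 32.64%

32.64%


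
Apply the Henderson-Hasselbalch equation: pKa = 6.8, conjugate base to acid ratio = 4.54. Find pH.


pH = pKa + log10([A-]/[HA])
pH = 6.8 + log10(4.54)
pH = 7.4571

7.4571


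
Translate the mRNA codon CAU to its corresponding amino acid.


Standard genetic code lookup.
Codon CAU -> His

His


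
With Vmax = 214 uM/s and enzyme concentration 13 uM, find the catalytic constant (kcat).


kcat = Vmax / [E]t
kcat = 214 / 13
kcat = 16.4615 s^-1

16.4615 s^-1


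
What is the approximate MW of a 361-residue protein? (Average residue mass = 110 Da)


MW = n_residues * 110 Da
MW = 361 * 110
MW = 39710 Da

39710 Da


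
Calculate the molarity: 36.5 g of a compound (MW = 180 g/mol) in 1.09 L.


C = (mass / MW) / volume
C = (36.5 / 180) / 1.09
C = 0.186 M

0.186 M


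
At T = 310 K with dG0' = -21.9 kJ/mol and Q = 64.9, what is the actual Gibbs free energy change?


dG = dG0' + RT * ln(Q) / 1000
dG = -21.9 + 8.314 * 310 * ln(64.9) / 1000
dG = -11.1452 kJ/mol

-11.1452 kJ/mol


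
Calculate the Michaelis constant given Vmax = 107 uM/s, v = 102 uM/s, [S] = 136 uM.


Km = [S] * (Vmax - v) / v
Km = 136 * (107 - 102) / 102
Km = 6.6667 uM

6.6667 uM


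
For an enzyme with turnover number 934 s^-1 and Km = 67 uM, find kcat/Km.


Catalytic efficiency = kcat / Km
= 934 / 67
= 13.9403 uM^-1*s^-1

13.9403 uM^-1*s^-1


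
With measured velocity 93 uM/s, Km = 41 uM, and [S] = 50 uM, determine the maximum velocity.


Vmax = v * (Km + [S]) / [S]
Vmax = 93 * (41 + 50) / 50
Vmax = 169.26 uM/s

169.26 uM/s


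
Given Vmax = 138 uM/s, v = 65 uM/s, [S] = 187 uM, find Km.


Km = [S] * (Vmax - v) / v
Km = 187 * (138 - 65) / 65
Km = 210.0154 uM

210.0154 uM


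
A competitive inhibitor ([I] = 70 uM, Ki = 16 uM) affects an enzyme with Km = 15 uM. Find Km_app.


Km_app = Km * (1 + [I]/Ki)
Km_app = 15 * (1 + 70/16)
Km_app = 80.625 uM

80.625 uM


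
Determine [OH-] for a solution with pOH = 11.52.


[OH-] = 10^(-pOH)
[OH-] = 10^(-11.52)
[OH-] = 3.020e-12 M

3.020e-12 M


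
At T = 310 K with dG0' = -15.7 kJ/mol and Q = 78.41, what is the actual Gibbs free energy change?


dG = dG0' + RT * ln(Q) / 1000
dG = -15.7 + 8.314 * 310 * ln(78.41) / 1000
dG = -4.4578 kJ/mol

-4.4578 kJ/mol


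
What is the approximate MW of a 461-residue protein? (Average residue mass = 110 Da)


MW = n_residues * 110 Da
MW = 461 * 110
MW = 50710 Da

50710 Da


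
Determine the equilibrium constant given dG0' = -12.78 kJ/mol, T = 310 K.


Keq = exp(-dG0 * 1000 / (R * T))
Keq = exp(-(-12.78) * 1000 / (8.314 * 310))
Keq = 142.3944

142.3944


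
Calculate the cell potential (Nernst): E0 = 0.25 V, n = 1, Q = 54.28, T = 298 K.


E = E0 - (RT/nF) * ln(Q)
E = 0.25 - (8.314 * 298 / (1 * 96485)) * ln(54.28)
E = 0.1474 V

0.1474 V


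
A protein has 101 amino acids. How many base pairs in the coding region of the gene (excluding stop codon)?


Each amino acid = 1 codon = 3 bp
bp = 101 * 3 = 303 bp

303 bp


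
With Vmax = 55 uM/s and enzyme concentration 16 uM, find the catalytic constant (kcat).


kcat = Vmax / [E]t
kcat = 55 / 16
kcat = 3.4375 s^-1

3.4375 s^-1


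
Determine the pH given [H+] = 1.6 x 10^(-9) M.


pH = -log10([H+])
pH = -log10(1.6 x 10^(-9))
pH = 8.7959

8.7959


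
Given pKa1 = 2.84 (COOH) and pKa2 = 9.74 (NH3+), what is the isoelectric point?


pI = (pKa1 + pKa2) / 2
pI = (2.84 + 9.74) / 2
pI = 6.29

6.29


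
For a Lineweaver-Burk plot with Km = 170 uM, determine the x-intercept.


x-intercept = -1/Km
= -1/170
= -0.0059 1/uM

-0.0059 1/uM


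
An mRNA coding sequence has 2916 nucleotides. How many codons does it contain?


codons = nucleotides / 3
codons = 2916 / 3 = 972

972


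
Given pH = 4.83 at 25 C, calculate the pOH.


pOH = 14 - pH
pOH = 14 - 4.83
pOH = 9.17

9.17


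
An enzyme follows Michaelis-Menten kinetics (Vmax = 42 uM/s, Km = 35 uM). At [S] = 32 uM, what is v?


v = Vmax * [S] / (Km + [S])
v = 42 * 32 / (35 + 32)
v = 20.0597 uM/s

20.0597 uM/s


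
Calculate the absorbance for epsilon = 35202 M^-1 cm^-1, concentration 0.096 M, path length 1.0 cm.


A = epsilon * c * l
A = 35202 * 0.096 * 1.0
A = 3379.392

3379.392


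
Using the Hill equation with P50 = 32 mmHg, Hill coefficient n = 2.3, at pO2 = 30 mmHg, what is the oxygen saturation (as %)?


Y = pO2^n / (P50^n + pO2^n)
Y = 30^2.3 / (32^2.3 + 30^2.3)
Y = 46.3%

46.3%


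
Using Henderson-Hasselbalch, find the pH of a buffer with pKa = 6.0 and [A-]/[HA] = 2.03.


pH = pKa + log10([A-]/[HA])
pH = 6.0 + log10(2.03)
pH = 6.3075

6.3075


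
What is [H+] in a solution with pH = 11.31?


[H+] = 10^(-pH)
[H+] = 10^(-11.31)
[H+] = 4.898e-12 M

4.898e-12 M


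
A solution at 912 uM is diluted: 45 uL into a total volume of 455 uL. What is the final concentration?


C2 = C1 * V1 / V2
C2 = 912 * 45 / 455
C2 = 90.1978 uM

90.1978 uM


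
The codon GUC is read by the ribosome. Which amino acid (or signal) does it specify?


Standard genetic code lookup.
Codon GUC -> Val

Val


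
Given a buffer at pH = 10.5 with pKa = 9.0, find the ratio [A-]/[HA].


[A-]/[HA] = 10^(pH - pKa)
= 10^(10.5 - 9.0)
= 31.6228

31.6228


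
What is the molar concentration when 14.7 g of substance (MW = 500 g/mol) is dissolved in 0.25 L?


C = (mass / MW) / volume
C = (14.7 / 500) / 0.25
C = 0.1176 M

0.1176 M


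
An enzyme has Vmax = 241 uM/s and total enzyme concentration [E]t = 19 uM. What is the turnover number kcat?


kcat = Vmax / [E]t
kcat = 241 / 19
kcat = 12.6842 s^-1

12.6842 s^-1


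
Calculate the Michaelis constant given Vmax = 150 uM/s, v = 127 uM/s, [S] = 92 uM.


Km = [S] * (Vmax - v) / v
Km = 92 * (150 - 127) / 127
Km = 16.6614 uM

16.6614 uM


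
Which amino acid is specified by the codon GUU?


Standard genetic code lookup.
Codon GUU -> Val

Val


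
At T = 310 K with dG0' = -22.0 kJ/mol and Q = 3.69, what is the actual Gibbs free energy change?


dG = dG0' + RT * ln(Q) / 1000
dG = -22.0 + 8.314 * 310 * ln(3.69) / 1000
dG = -18.635 kJ/mol

-18.635 kJ/mol


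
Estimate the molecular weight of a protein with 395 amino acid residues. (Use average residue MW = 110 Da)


MW = n_residues * 110 Da
MW = 395 * 110
MW = 43450 Da

43450 Da


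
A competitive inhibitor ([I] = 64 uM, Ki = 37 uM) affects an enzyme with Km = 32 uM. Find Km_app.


Km_app = Km * (1 + [I]/Ki)
Km_app = 32 * (1 + 64/37)
Km_app = 87.3514 uM

87.3514 uM


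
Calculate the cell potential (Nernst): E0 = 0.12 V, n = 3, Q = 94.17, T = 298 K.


E = E0 - (RT/nF) * ln(Q)
E = 0.12 - (8.314 * 298 / (3 * 96485)) * ln(94.17)
E = 0.0811 V

0.0811 V


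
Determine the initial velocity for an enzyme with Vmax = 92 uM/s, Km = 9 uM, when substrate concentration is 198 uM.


v = Vmax * [S] / (Km + [S])
v = 92 * 198 / (9 + 198)
v = 88.0 uM/s

88.0 uM/s


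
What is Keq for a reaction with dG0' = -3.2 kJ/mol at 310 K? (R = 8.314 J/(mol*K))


Keq = exp(-dG0 * 1000 / (R * T))
Keq = exp(-(-3.2) * 1000 / (8.314 * 310))
Keq = 3.4611

3.4611


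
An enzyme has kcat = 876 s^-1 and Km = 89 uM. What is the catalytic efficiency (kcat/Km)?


Catalytic efficiency = kcat / Km
= 876 / 89
= 9.8427 uM^-1*s^-1

9.8427 uM^-1*s^-1


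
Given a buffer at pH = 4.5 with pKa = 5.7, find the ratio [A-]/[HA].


[A-]/[HA] = 10^(pH - pKa)
= 10^(4.5 - 5.7)
= 0.0631

0.0631


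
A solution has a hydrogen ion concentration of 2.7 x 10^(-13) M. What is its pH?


pH = -log10([H+])
pH = -log10(2.7 x 10^(-13))
pH = 12.5686

12.5686


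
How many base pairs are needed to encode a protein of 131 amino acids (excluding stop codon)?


Each amino acid = 1 codon = 3 bp
bp = 131 * 3 = 393 bp

393 bp


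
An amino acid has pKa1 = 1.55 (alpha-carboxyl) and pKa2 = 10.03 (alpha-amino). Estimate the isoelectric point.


pI = (pKa1 + pKa2) / 2
pI = (1.55 + 10.03) / 2
pI = 5.79

5.79


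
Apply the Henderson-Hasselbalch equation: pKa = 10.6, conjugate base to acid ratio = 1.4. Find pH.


pH = pKa + log10([A-]/[HA])
pH = 10.6 + log10(1.4)
pH = 10.7461

10.7461
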